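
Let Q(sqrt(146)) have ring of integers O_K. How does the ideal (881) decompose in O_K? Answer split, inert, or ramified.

d = 146 ≡ 2 (mod 4), so O_K = ℤ[√146] and disc(K) = 4d = 584.
881 ∤ 584, so 881 is unramified.
Euler's criterion: 146^440 mod 881 = 880. Thus (146|881) = -1.
Legendre symbol -1 ⇒ 881 is inert.

remains prime (inert)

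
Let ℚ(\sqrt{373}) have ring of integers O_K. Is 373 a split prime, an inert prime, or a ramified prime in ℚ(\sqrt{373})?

ramified — (373) = 𝔭²

Since 373 ≡ 1 mod 4, the ring of integers is ℤ[(1+√373)/2] with discriminant 373.
373 divides disc(K) = 373, so 373 ramifies.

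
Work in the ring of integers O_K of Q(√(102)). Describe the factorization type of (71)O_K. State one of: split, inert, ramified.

71 remains inert

102 mod 4 = 2, hence disc K = 4·102 = 408 and O_K = ℤ[√102].
Since gcd(71, 408) = 1 the prime 71 does not ramify.
Legendre symbol by Euler's criterion: (102/71) ≡ 102^35 ≡ 70 (mod 71), i.e. (102/71) = -1.
Legendre symbol -1 ⇒ 71 is inert.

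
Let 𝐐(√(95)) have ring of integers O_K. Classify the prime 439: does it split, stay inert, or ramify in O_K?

d = 95 ≡ 3 (mod 4), so O_K = ℤ[√95] and disc(K) = 4d = 380.
disc(K) = 380 is not divisible by 439; 439 is unramified.
Compute (95/439) via Euler: 95^((439-1)/2) mod 439 = 1, so (95/439) = 1.
(95/439) = 1, so 439 splits.

439 splits in O_K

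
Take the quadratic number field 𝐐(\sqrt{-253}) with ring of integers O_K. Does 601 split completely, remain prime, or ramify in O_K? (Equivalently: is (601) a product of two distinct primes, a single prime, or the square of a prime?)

remains prime (inert)

Since -253 ≢ 1 mod 4, the ring of integers is ℤ[√-253] with discriminant 4·(-253) = -1012.
disc(K) = -1012 is not divisible by 601; 601 is unramified.
Compute (-253/601) via Euler: 348^((601-1)/2) mod 601 = 600, so (-253/601) = -1.
Legendre symbol -1 ⇒ 601 is inert.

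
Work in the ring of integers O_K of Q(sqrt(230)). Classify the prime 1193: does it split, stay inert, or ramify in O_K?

split

230 mod 4 = 2, hence disc K = 4·230 = 920 and O_K = ℤ[√230].
1193 ∤ 920, so 1193 is unramified.
Compute (230/1193) via Euler: 230^((1193-1)/2) mod 1193 = 1, so (230/1193) = 1.
d is a quadratic residue mod p, hence 1193 splits in O_K.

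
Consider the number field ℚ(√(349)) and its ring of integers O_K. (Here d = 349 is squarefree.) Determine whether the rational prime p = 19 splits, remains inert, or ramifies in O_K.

Since 349 ≡ 1 mod 4, the ring of integers is ℤ[(1+√349)/2] with discriminant 349.
19 ∤ 349, so 19 is unramified.
Euler's criterion: 349^9 mod 19 = 1. Thus (349|19) = 1.
Legendre symbol 1 ⇒ 19 is split.

split — (19) = 𝔭₁𝔭₂ with 𝔭₁ ≠ 𝔭₂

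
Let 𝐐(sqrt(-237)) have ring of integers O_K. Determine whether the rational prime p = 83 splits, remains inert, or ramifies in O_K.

-237 mod 4 = 3, hence disc K = 4·(-237) = -948 and O_K = ℤ[√-237].
Since gcd(83, -948) = 1 the prime 83 does not ramify.
Compute (-237/83) via Euler: 12^((83-1)/2) mod 83 = 1, so (-237/83) = 1.
d is a quadratic residue mod p, hence 83 splits in O_K.

splits completely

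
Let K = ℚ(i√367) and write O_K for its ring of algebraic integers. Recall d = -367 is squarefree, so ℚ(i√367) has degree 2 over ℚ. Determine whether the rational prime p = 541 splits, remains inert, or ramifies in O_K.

-367 mod 4 = 1, hence disc K = -367 and O_K = ℤ[(1+√-367)/2].
Since gcd(541, -367) = 1 the prime 541 does not ramify.
(-367/541) = 174^270 mod 541 = 1, giving Legendre symbol 1.
(-367/541) = 1, so 541 splits.

split — (541) = 𝔭₁𝔭₂ with 𝔭₁ ≠ 𝔭₂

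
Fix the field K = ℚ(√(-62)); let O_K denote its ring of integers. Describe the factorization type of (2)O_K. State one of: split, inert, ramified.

p ramifies

Since -62 ≢ 1 mod 4, the ring of integers is ℤ[√-62] with discriminant 4·(-62) = -248.
2 divides disc(K) = -248, so 2 ramifies.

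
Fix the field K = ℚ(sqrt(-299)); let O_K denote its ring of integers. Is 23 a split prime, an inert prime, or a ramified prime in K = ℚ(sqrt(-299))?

-299 mod 4 = 1, hence disc K = -299 and O_K = ℤ[(1+√-299)/2].
23 divides disc(K) = -299, so 23 ramifies.

23 is ramified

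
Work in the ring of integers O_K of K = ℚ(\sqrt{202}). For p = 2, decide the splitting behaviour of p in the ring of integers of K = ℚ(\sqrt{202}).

d = 202 ≡ 2 (mod 4), so O_K = ℤ[√202] and disc(K) = 4d = 808.
Ramification test: 2 | 808. The prime 2 ramifies in K.

ramifies in O_K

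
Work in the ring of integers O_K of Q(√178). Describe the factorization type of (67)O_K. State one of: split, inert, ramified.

inert — (67) stays prime in O_K

d = 178 ≡ 2 (mod 4), so O_K = ℤ[√178] and disc(K) = 4d = 712.
disc(K) = 712 is not divisible by 67; 67 is unramified.
(178/67) = 44^33 mod 67 = 66, giving Legendre symbol -1.
Legendre symbol -1 ⇒ 67 is inert.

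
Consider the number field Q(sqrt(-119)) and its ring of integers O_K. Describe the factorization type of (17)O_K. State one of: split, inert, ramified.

ramifies in O_K

Since -119 ≡ 1 mod 4, the ring of integers is ℤ[(1+√-119)/2] with discriminant -119.
disc(K) = -119 = 17·(-7), so p = 17 is ramified.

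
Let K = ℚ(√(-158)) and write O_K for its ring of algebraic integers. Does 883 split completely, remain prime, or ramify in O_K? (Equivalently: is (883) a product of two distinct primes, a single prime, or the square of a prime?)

p splits

Since -158 ≢ 1 mod 4, the ring of integers is ℤ[√-158] with discriminant 4·(-158) = -632.
Since gcd(883, -632) = 1 the prime 883 does not ramify.
Compute (-158/883) via Euler: 725^((883-1)/2) mod 883 = 1, so (-158/883) = 1.
(-158/883) = 1, so 883 splits.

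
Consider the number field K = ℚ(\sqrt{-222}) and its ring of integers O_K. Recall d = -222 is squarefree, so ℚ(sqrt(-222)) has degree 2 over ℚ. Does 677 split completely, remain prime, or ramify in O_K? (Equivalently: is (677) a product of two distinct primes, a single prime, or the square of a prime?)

p splits

d = -222 ≡ 2 (mod 4), so O_K = ℤ[√-222] and disc(K) = 4d = -888.
Since gcd(677, -888) = 1 the prime 677 does not ramify.
(-222/677) = 455^338 mod 677 = 1, giving Legendre symbol 1.
Legendre symbol 1 ⇒ 677 is split.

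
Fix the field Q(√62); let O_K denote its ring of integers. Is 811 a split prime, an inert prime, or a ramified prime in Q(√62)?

split

62 mod 4 = 2, hence disc K = 4·62 = 248 and O_K = ℤ[√62].
disc(K) = 248 is not divisible by 811; 811 is unramified.
Compute (62/811) via Euler: 62^((811-1)/2) mod 811 = 1, so (62/811) = 1.
Legendre symbol 1 ⇒ 811 is split.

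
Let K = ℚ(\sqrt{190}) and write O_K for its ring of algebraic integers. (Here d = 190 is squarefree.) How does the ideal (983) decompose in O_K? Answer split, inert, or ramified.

inert — (983) stays prime in O_K

d = 190 ≡ 2 (mod 4), so O_K = ℤ[√190] and disc(K) = 4d = 760.
Since gcd(983, 760) = 1 the prime 983 does not ramify.
Euler's criterion: 190^491 mod 983 = 982. Thus (190|983) = -1.
d is a non-residue mod p, hence 983 remains inert in O_K.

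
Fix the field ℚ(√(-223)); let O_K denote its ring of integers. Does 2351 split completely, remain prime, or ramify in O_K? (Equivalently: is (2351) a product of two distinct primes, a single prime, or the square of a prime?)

-223 mod 4 = 1, hence disc K = -223 and O_K = ℤ[(1+√-223)/2].
2351 ∤ -223, so 2351 is unramified.
Compute (-223/2351) via Euler: 2128^((2351-1)/2) mod 2351 = 1, so (-223/2351) = 1.
(-223/2351) = 1, so 2351 splits.

p splits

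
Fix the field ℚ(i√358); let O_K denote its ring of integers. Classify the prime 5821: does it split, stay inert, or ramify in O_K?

-358 mod 4 = 2, hence disc K = 4·(-358) = -1432 and O_K = ℤ[√-358].
Since gcd(5821, -1432) = 1 the prime 5821 does not ramify.
Euler's criterion: (-358)^2910 mod 5821 = 5820. Thus (-358|5821) = -1.
d is a non-residue mod p, hence 5821 remains inert in O_K.

inert — (5821) stays prime in O_K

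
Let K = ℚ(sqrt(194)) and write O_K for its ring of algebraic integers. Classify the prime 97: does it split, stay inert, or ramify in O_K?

97 is ramified

Since 194 ≢ 1 mod 4, the ring of integers is ℤ[√194] with discriminant 4·194 = 776.
97 divides disc(K) = 776, so 97 ramifies.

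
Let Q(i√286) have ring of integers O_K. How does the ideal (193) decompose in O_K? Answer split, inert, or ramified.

splits completely

Since -286 ≢ 1 mod 4, the ring of integers is ℤ[√-286] with discriminant 4·(-286) = -1144.
disc(K) = -1144 is not divisible by 193; 193 is unramified.
Compute (-286/193) via Euler: 100^((193-1)/2) mod 193 = 1, so (-286/193) = 1.
(-286/193) = 1, so 193 splits.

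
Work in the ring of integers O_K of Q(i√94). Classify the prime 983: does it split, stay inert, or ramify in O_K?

remains prime (inert)

d = -94 ≡ 2 (mod 4), so O_K = ℤ[√-94] and disc(K) = 4d = -376.
Since gcd(983, -376) = 1 the prime 983 does not ramify.
(-94/983) = 889^491 mod 983 = 982, giving Legendre symbol -1.
(-94/983) = -1, so 983 is inert.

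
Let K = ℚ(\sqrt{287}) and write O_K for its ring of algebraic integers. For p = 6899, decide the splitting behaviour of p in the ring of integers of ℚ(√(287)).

split — (6899) = 𝔭₁𝔭₂ with 𝔭₁ ≠ 𝔭₂

287 mod 4 = 3, hence disc K = 4·287 = 1148 and O_K = ℤ[√287].
6899 ∤ 1148, so 6899 is unramified.
Compute (287/6899) via Euler: 287^((6899-1)/2) mod 6899 = 1, so (287/6899) = 1.
d is a quadratic residue mod p, hence 6899 splits in O_K.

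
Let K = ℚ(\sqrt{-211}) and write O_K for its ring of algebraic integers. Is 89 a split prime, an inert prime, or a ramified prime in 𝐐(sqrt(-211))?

inert — (89) stays prime in O_K

-211 mod 4 = 1, hence disc K = -211 and O_K = ℤ[(1+√-211)/2].
disc(K) = -211 is not divisible by 89; 89 is unramified.
Compute (-211/89) via Euler: 56^((89-1)/2) mod 89 = 88, so (-211/89) = -1.
Legendre symbol -1 ⇒ 89 is inert.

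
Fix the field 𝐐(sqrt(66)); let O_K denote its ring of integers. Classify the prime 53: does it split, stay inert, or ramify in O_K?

66 mod 4 = 2, hence disc K = 4·66 = 264 and O_K = ℤ[√66].
Since gcd(53, 264) = 1 the prime 53 does not ramify.
(66/53) = 13^26 mod 53 = 1, giving Legendre symbol 1.
d is a quadratic residue mod p, hence 53 splits in O_K.

53 splits in O_K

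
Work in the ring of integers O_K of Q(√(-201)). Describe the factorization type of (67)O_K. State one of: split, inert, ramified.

-201 mod 4 = 3, hence disc K = 4·(-201) = -804 and O_K = ℤ[√-201].
Ramification test: 67 | -804. The prime 67 ramifies in K.

ramified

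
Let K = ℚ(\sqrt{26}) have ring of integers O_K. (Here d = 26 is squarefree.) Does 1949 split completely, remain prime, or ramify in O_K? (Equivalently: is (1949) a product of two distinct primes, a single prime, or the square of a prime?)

d = 26 ≡ 2 (mod 4), so O_K = ℤ[√26] and disc(K) = 4d = 104.
1949 ∤ 104, so 1949 is unramified.
(26/1949) = 26^974 mod 1949 = 1948, giving Legendre symbol -1.
Legendre symbol -1 ⇒ 1949 is inert.

p is inert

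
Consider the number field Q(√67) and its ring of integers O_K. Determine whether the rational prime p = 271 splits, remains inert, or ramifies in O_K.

67 mod 4 = 3, hence disc K = 4·67 = 268 and O_K = ℤ[√67].
271 ∤ 268, so 271 is unramified.
Euler's criterion: 67^135 mod 271 = 1. Thus (67|271) = 1.
(67/271) = 1, so 271 splits.

split — (271) = 𝔭₁𝔭₂ with 𝔭₁ ≠ 𝔭₂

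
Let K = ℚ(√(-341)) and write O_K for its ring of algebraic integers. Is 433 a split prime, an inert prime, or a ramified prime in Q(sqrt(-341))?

-341 mod 4 = 3, hence disc K = 4·(-341) = -1364 and O_K = ℤ[√-341].
433 ∤ -1364, so 433 is unramified.
Euler's criterion: (-341)^216 mod 433 = 432. Thus (-341|433) = -1.
(-341/433) = -1, so 433 is inert.

inert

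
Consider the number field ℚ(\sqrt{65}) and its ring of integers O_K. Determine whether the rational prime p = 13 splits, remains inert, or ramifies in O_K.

d = 65 ≡ 1 (mod 4), so O_K = ℤ[(1+√65)/2] and disc(K) = d = 65.
Ramification test: 13 | 65. The prime 13 ramifies in K.

ramifies in O_K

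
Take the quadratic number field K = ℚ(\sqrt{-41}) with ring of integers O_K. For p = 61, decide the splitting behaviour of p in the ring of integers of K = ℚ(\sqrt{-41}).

p splits

Since -41 ≢ 1 mod 4, the ring of integers is ℤ[√-41] with discriminant 4·(-41) = -164.
disc(K) = -164 is not divisible by 61; 61 is unramified.
(-41/61) = 20^30 mod 61 = 1, giving Legendre symbol 1.
d is a quadratic residue mod p, hence 61 splits in O_K.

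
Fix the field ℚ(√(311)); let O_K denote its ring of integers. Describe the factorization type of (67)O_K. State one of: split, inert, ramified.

remains prime (inert)

Since 311 ≢ 1 mod 4, the ring of integers is ℤ[√311] with discriminant 4·311 = 1244.
disc(K) = 1244 is not divisible by 67; 67 is unramified.
Legendre symbol by Euler's criterion: (311/67) ≡ 311^33 ≡ 66 (mod 67), i.e. (311/67) = -1.
d is a non-residue mod p, hence 67 remains inert in O_K.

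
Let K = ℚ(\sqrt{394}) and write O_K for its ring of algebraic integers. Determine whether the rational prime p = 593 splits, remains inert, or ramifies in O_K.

inert

394 mod 4 = 2, hence disc K = 4·394 = 1576 and O_K = ℤ[√394].
Since gcd(593, 1576) = 1 the prime 593 does not ramify.
Euler's criterion: 394^296 mod 593 = 592. Thus (394|593) = -1.
d is a non-residue mod p, hence 593 remains inert in O_K.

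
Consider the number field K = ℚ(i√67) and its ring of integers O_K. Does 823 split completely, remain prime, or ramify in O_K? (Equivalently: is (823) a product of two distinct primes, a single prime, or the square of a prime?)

p splits

d = -67 ≡ 1 (mod 4), so O_K = ℤ[(1+√-67)/2] and disc(K) = d = -67.
823 ∤ -67, so 823 is unramified.
Euler's criterion: (-67)^411 mod 823 = 1. Thus (-67|823) = 1.
d is a quadratic residue mod p, hence 823 splits in O_K.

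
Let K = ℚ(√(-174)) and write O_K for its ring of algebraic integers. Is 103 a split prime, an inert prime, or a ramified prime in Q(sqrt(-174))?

Since -174 ≢ 1 mod 4, the ring of integers is ℤ[√-174] with discriminant 4·(-174) = -696.
103 ∤ -696, so 103 is unramified.
Compute (-174/103) via Euler: 32^((103-1)/2) mod 103 = 1, so (-174/103) = 1.
d is a quadratic residue mod p, hence 103 splits in O_K.

103 splits in O_K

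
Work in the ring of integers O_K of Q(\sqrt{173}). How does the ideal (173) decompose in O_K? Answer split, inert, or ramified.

Since 173 ≡ 1 mod 4, the ring of integers is ℤ[(1+√173)/2] with discriminant 173.
Ramification test: 173 | 173. The prime 173 ramifies in K.

p ramifies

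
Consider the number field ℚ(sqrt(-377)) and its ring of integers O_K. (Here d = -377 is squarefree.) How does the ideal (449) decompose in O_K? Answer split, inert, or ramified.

splits completely

Since -377 ≢ 1 mod 4, the ring of integers is ℤ[√-377] with discriminant 4·(-377) = -1508.
449 ∤ -1508, so 449 is unramified.
Euler's criterion: (-377)^224 mod 449 = 1. Thus (-377|449) = 1.
(-377/449) = 1, so 449 splits.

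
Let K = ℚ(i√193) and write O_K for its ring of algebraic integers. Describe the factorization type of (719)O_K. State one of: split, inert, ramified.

Since -193 ≢ 1 mod 4, the ring of integers is ℤ[√-193] with discriminant 4·(-193) = -772.
719 ∤ -772, so 719 is unramified.
Euler's criterion: (-193)^359 mod 719 = 1. Thus (-193|719) = 1.
d is a quadratic residue mod p, hence 719 splits in O_K.

p splits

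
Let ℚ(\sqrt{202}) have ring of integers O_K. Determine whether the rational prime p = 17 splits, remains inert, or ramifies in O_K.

split

Since 202 ≢ 1 mod 4, the ring of integers is ℤ[√202] with discriminant 4·202 = 808.
Since gcd(17, 808) = 1 the prime 17 does not ramify.
Euler's criterion: 202^8 mod 17 = 1. Thus (202|17) = 1.
Legendre symbol 1 ⇒ 17 is split.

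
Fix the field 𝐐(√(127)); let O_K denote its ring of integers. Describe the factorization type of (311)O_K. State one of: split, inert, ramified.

Since 127 ≢ 1 mod 4, the ring of integers is ℤ[√127] with discriminant 4·127 = 508.
311 ∤ 508, so 311 is unramified.
(127/311) = 127^155 mod 311 = 1, giving Legendre symbol 1.
Legendre symbol 1 ⇒ 311 is split.

splits completely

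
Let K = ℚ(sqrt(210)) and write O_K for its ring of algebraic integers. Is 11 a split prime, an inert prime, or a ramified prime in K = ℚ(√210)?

Since 210 ≢ 1 mod 4, the ring of integers is ℤ[√210] with discriminant 4·210 = 840.
disc(K) = 840 is not divisible by 11; 11 is unramified.
Compute (210/11) via Euler: 1^((11-1)/2) mod 11 = 1, so (210/11) = 1.
Legendre symbol 1 ⇒ 11 is split.

split — (11) = 𝔭₁𝔭₂ with 𝔭₁ ≠ 𝔭₂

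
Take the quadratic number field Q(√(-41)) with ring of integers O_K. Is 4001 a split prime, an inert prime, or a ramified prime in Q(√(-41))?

d = -41 ≡ 3 (mod 4), so O_K = ℤ[√-41] and disc(K) = 4d = -164.
4001 ∤ -164, so 4001 is unramified.
Compute (-41/4001) via Euler: 3960^((4001-1)/2) mod 4001 = 4000, so (-41/4001) = -1.
d is a non-residue mod p, hence 4001 remains inert in O_K.

inert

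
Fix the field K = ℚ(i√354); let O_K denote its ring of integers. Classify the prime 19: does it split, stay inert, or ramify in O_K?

split

-354 mod 4 = 2, hence disc K = 4·(-354) = -1416 and O_K = ℤ[√-354].
19 ∤ -1416, so 19 is unramified.
Euler's criterion: (-354)^9 mod 19 = 1. Thus (-354|19) = 1.
Legendre symbol 1 ⇒ 19 is split.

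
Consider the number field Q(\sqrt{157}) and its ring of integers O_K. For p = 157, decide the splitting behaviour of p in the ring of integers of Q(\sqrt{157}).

ramifies in O_K

Since 157 ≡ 1 mod 4, the ring of integers is ℤ[(1+√157)/2] with discriminant 157.
Ramification test: 157 | 157. The prime 157 ramifies in K.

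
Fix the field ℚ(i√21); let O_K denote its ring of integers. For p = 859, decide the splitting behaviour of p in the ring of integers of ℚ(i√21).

d = -21 ≡ 3 (mod 4), so O_K = ℤ[√-21] and disc(K) = 4d = -84.
disc(K) = -84 is not divisible by 859; 859 is unramified.
Legendre symbol by Euler's criterion: (-21/859) ≡ (-21)^429 ≡ 1 (mod 859), i.e. (-21/859) = 1.
d is a quadratic residue mod p, hence 859 splits in O_K.

p splits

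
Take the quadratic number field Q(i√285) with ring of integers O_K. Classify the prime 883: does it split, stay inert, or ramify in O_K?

split

d = -285 ≡ 3 (mod 4), so O_K = ℤ[√-285] and disc(K) = 4d = -1140.
disc(K) = -1140 is not divisible by 883; 883 is unramified.
Euler's criterion: (-285)^441 mod 883 = 1. Thus (-285|883) = 1.
Legendre symbol 1 ⇒ 883 is split.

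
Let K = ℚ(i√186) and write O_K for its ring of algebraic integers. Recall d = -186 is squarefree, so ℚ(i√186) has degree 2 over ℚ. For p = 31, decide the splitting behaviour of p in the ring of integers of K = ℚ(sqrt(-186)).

31 is ramified

-186 mod 4 = 2, hence disc K = 4·(-186) = -744 and O_K = ℤ[√-186].
31 divides disc(K) = -744, so 31 ramifies.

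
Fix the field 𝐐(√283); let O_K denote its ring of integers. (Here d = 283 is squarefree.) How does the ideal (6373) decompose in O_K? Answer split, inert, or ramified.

remains prime (inert)

283 mod 4 = 3, hence disc K = 4·283 = 1132 and O_K = ℤ[√283].
6373 ∤ 1132, so 6373 is unramified.
(283/6373) = 283^3186 mod 6373 = 6372, giving Legendre symbol -1.
Legendre symbol -1 ⇒ 6373 is inert.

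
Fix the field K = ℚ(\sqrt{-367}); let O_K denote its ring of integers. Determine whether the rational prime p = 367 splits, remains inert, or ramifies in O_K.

Since -367 ≡ 1 mod 4, the ring of integers is ℤ[(1+√-367)/2] with discriminant -367.
disc(K) = -367 = 367·(-1), so p = 367 is ramified.

ramified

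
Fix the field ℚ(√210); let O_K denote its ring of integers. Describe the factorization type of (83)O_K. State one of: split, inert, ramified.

splits completely

d = 210 ≡ 2 (mod 4), so O_K = ℤ[√210] and disc(K) = 4d = 840.
83 ∤ 840, so 83 is unramified.
Legendre symbol by Euler's criterion: (210/83) ≡ 210^41 ≡ 1 (mod 83), i.e. (210/83) = 1.
d is a quadratic residue mod p, hence 83 splits in O_K.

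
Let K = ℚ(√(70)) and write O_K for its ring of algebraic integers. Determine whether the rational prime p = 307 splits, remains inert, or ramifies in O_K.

p splits

d = 70 ≡ 2 (mod 4), so O_K = ℤ[√70] and disc(K) = 4d = 280.
307 ∤ 280, so 307 is unramified.
(70/307) = 70^153 mod 307 = 1, giving Legendre symbol 1.
Legendre symbol 1 ⇒ 307 is split.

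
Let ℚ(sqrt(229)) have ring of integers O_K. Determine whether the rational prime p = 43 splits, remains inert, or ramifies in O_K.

229 mod 4 = 1, hence disc K = 229 and O_K = ℤ[(1+√229)/2].
Since gcd(43, 229) = 1 the prime 43 does not ramify.
Legendre symbol by Euler's criterion: (229/43) ≡ 229^21 ≡ 1 (mod 43), i.e. (229/43) = 1.
(229/43) = 1, so 43 splits.

split — (43) = 𝔭₁𝔭₂ with 𝔭₁ ≠ 𝔭₂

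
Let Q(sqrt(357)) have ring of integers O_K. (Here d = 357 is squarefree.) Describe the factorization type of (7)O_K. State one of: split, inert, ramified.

Since 357 ≡ 1 mod 4, the ring of integers is ℤ[(1+√357)/2] with discriminant 357.
7 divides disc(K) = 357, so 7 ramifies.

p ramifies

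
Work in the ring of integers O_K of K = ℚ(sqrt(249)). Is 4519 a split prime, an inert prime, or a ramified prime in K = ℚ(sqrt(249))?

4519 splits in O_K

Since 249 ≡ 1 mod 4, the ring of integers is ℤ[(1+√249)/2] with discriminant 249.
4519 ∤ 249, so 4519 is unramified.
Compute (249/4519) via Euler: 249^((4519-1)/2) mod 4519 = 1, so (249/4519) = 1.
Legendre symbol 1 ⇒ 4519 is split.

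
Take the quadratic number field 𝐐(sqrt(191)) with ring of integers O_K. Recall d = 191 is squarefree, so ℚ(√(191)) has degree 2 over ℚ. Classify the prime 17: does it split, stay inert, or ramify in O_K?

Since 191 ≢ 1 mod 4, the ring of integers is ℤ[√191] with discriminant 4·191 = 764.
Since gcd(17, 764) = 1 the prime 17 does not ramify.
(191/17) = 4^8 mod 17 = 1, giving Legendre symbol 1.
(191/17) = 1, so 17 splits.

split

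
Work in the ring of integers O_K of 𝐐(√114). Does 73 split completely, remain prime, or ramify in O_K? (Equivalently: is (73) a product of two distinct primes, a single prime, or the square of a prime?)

114 mod 4 = 2, hence disc K = 4·114 = 456 and O_K = ℤ[√114].
73 ∤ 456, so 73 is unramified.
(114/73) = 41^36 mod 73 = 1, giving Legendre symbol 1.
Legendre symbol 1 ⇒ 73 is split.

splits completely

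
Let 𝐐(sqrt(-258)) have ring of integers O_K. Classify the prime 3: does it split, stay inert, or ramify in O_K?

ramified

d = -258 ≡ 2 (mod 4), so O_K = ℤ[√-258] and disc(K) = 4d = -1032.
Ramification test: 3 | -1032. The prime 3 ramifies in K.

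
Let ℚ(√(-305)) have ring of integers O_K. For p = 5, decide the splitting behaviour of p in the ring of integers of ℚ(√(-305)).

ramifies in O_K

-305 mod 4 = 3, hence disc K = 4·(-305) = -1220 and O_K = ℤ[√-305].
disc(K) = -1220 = 5·(-244), so p = 5 is ramified.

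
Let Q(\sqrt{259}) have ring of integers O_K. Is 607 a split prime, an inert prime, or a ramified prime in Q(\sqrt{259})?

607 remains inert

Since 259 ≢ 1 mod 4, the ring of integers is ℤ[√259] with discriminant 4·259 = 1036.
607 ∤ 1036, so 607 is unramified.
(259/607) = 259^303 mod 607 = 606, giving Legendre symbol -1.
(259/607) = -1, so 607 is inert.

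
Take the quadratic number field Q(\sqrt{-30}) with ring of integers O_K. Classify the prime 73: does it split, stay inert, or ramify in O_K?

73 remains inert

-30 mod 4 = 2, hence disc K = 4·(-30) = -120 and O_K = ℤ[√-30].
73 ∤ -120, so 73 is unramified.
Euler's criterion: (-30)^36 mod 73 = 72. Thus (-30|73) = -1.
d is a non-residue mod p, hence 73 remains inert in O_K.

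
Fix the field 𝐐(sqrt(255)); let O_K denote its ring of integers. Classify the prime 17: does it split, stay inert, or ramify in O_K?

17 is ramified

Since 255 ≢ 1 mod 4, the ring of integers is ℤ[√255] with discriminant 4·255 = 1020.
17 divides disc(K) = 1020, so 17 ramifies.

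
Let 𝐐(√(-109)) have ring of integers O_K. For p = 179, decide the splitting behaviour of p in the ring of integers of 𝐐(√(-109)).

splits completely

Since -109 ≢ 1 mod 4, the ring of integers is ℤ[√-109] with discriminant 4·(-109) = -436.
179 ∤ -436, so 179 is unramified.
Euler's criterion: (-109)^89 mod 179 = 1. Thus (-109|179) = 1.
(-109/179) = 1, so 179 splits.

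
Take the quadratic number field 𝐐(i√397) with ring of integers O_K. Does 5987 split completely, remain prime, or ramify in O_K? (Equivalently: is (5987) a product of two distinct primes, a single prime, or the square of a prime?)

split — (5987) = 𝔭₁𝔭₂ with 𝔭₁ ≠ 𝔭₂

d = -397 ≡ 3 (mod 4), so O_K = ℤ[√-397] and disc(K) = 4d = -1588.
disc(K) = -1588 is not divisible by 5987; 5987 is unramified.
Euler's criterion: (-397)^2993 mod 5987 = 1. Thus (-397|5987) = 1.
d is a quadratic residue mod p, hence 5987 splits in O_K.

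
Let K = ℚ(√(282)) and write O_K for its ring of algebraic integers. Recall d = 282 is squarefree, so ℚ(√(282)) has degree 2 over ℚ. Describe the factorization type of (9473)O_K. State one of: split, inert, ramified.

d = 282 ≡ 2 (mod 4), so O_K = ℤ[√282] and disc(K) = 4d = 1128.
Since gcd(9473, 1128) = 1 the prime 9473 does not ramify.
(282/9473) = 282^4736 mod 9473 = 1, giving Legendre symbol 1.
(282/9473) = 1, so 9473 splits.

split — (9473) = 𝔭₁𝔭₂ with 𝔭₁ ≠ 𝔭₂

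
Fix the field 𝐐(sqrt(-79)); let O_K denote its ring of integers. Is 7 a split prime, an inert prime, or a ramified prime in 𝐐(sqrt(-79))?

inert

d = -79 ≡ 1 (mod 4), so O_K = ℤ[(1+√-79)/2] and disc(K) = d = -79.
Since gcd(7, -79) = 1 the prime 7 does not ramify.
Legendre symbol by Euler's criterion: (-79/7) ≡ (-79)^3 ≡ 6 (mod 7), i.e. (-79/7) = -1.
(-79/7) = -1, so 7 is inert.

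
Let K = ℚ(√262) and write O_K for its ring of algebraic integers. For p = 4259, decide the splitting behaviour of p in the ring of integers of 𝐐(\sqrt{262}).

d = 262 ≡ 2 (mod 4), so O_K = ℤ[√262] and disc(K) = 4d = 1048.
4259 ∤ 1048, so 4259 is unramified.
(262/4259) = 262^2129 mod 4259 = 4258, giving Legendre symbol -1.
(262/4259) = -1, so 4259 is inert.

remains prime (inert)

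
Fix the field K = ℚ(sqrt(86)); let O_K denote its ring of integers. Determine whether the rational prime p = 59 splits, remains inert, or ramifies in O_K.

split

86 mod 4 = 2, hence disc K = 4·86 = 344 and O_K = ℤ[√86].
Since gcd(59, 344) = 1 the prime 59 does not ramify.
Euler's criterion: 86^29 mod 59 = 1. Thus (86|59) = 1.
d is a quadratic residue mod p, hence 59 splits in O_K.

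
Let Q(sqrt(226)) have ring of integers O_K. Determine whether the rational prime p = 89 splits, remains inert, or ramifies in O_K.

Since 226 ≢ 1 mod 4, the ring of integers is ℤ[√226] with discriminant 4·226 = 904.
disc(K) = 904 is not divisible by 89; 89 is unramified.
(226/89) = 48^44 mod 89 = 88, giving Legendre symbol -1.
d is a non-residue mod p, hence 89 remains inert in O_K.

inert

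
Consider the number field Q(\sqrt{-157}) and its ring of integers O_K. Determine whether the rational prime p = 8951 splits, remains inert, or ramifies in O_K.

-157 mod 4 = 3, hence disc K = 4·(-157) = -628 and O_K = ℤ[√-157].
Since gcd(8951, -628) = 1 the prime 8951 does not ramify.
(-157/8951) = 8794^4475 mod 8951 = 1, giving Legendre symbol 1.
d is a quadratic residue mod p, hence 8951 splits in O_K.

p splits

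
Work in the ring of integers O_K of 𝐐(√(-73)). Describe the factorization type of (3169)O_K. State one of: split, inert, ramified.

d = -73 ≡ 3 (mod 4), so O_K = ℤ[√-73] and disc(K) = 4d = -292.
3169 ∤ -292, so 3169 is unramified.
Legendre symbol by Euler's criterion: (-73/3169) ≡ (-73)^1584 ≡ 3168 (mod 3169), i.e. (-73/3169) = -1.
(-73/3169) = -1, so 3169 is inert.

inert — (3169) stays prime in O_K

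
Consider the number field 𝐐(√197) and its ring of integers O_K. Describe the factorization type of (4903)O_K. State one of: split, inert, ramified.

d = 197 ≡ 1 (mod 4), so O_K = ℤ[(1+√197)/2] and disc(K) = d = 197.
4903 ∤ 197, so 4903 is unramified.
Euler's criterion: 197^2451 mod 4903 = 1. Thus (197|4903) = 1.
d is a quadratic residue mod p, hence 4903 splits in O_K.

splits completely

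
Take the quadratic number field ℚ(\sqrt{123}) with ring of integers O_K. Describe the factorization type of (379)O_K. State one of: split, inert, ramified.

379 remains inert

d = 123 ≡ 3 (mod 4), so O_K = ℤ[√123] and disc(K) = 4d = 492.
379 ∤ 492, so 379 is unramified.
Compute (123/379) via Euler: 123^((379-1)/2) mod 379 = 378, so (123/379) = -1.
Legendre symbol -1 ⇒ 379 is inert.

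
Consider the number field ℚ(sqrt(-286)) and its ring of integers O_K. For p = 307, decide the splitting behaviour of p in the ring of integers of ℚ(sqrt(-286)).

307 remains inert

d = -286 ≡ 2 (mod 4), so O_K = ℤ[√-286] and disc(K) = 4d = -1144.
Since gcd(307, -1144) = 1 the prime 307 does not ramify.
Legendre symbol by Euler's criterion: (-286/307) ≡ (-286)^153 ≡ 306 (mod 307), i.e. (-286/307) = -1.
d is a non-residue mod p, hence 307 remains inert in O_K.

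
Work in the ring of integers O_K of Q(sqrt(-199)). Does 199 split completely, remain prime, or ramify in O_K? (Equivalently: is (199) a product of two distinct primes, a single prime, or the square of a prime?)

-199 mod 4 = 1, hence disc K = -199 and O_K = ℤ[(1+√-199)/2].
Ramification test: 199 | -199. The prime 199 ramifies in K.

ramifies in O_K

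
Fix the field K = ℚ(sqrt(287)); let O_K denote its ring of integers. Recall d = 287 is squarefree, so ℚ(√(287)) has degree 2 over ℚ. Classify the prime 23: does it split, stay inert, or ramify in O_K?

23 remains inert

287 mod 4 = 3, hence disc K = 4·287 = 1148 and O_K = ℤ[√287].
disc(K) = 1148 is not divisible by 23; 23 is unramified.
(287/23) = 11^11 mod 23 = 22, giving Legendre symbol -1.
(287/23) = -1, so 23 is inert.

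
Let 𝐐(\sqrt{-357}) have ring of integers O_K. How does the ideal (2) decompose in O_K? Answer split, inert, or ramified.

d = -357 ≡ 3 (mod 4), so O_K = ℤ[√-357] and disc(K) = 4d = -1428.
Ramification test: 2 | -1428. The prime 2 ramifies in K.

ramified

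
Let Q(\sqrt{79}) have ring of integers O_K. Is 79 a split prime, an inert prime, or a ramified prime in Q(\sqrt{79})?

p ramifies

d = 79 ≡ 3 (mod 4), so O_K = ℤ[√79] and disc(K) = 4d = 316.
Ramification test: 79 | 316. The prime 79 ramifies in K.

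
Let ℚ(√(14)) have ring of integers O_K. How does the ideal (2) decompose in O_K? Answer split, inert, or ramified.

d = 14 ≡ 2 (mod 4), so O_K = ℤ[√14] and disc(K) = 4d = 56.
Ramification test: 2 | 56. The prime 2 ramifies in K.

2 is ramified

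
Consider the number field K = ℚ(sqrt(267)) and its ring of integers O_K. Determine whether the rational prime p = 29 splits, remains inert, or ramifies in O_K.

267 mod 4 = 3, hence disc K = 4·267 = 1068 and O_K = ℤ[√267].
disc(K) = 1068 is not divisible by 29; 29 is unramified.
(267/29) = 6^14 mod 29 = 1, giving Legendre symbol 1.
d is a quadratic residue mod p, hence 29 splits in O_K.

p splits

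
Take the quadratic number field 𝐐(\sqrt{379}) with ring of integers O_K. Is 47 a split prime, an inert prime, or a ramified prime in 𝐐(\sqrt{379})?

Since 379 ≢ 1 mod 4, the ring of integers is ℤ[√379] with discriminant 4·379 = 1516.
disc(K) = 1516 is not divisible by 47; 47 is unramified.
Compute (379/47) via Euler: 3^((47-1)/2) mod 47 = 1, so (379/47) = 1.
Legendre symbol 1 ⇒ 47 is split.

p splits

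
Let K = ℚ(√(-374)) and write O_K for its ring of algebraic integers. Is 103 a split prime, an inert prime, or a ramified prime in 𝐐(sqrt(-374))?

d = -374 ≡ 2 (mod 4), so O_K = ℤ[√-374] and disc(K) = 4d = -1496.
Since gcd(103, -1496) = 1 the prime 103 does not ramify.
(-374/103) = 38^51 mod 103 = 1, giving Legendre symbol 1.
Legendre symbol 1 ⇒ 103 is split.

split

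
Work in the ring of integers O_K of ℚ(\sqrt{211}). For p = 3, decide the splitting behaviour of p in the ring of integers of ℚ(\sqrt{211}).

p splits

d = 211 ≡ 3 (mod 4), so O_K = ℤ[√211] and disc(K) = 4d = 844.
disc(K) = 844 is not divisible by 3; 3 is unramified.
Euler's criterion: 211^1 mod 3 = 1. Thus (211|3) = 1.
(211/3) = 1, so 3 splits.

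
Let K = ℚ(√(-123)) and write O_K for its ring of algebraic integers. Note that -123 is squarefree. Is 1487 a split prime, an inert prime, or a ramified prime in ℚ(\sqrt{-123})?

-123 mod 4 = 1, hence disc K = -123 and O_K = ℤ[(1+√-123)/2].
1487 ∤ -123, so 1487 is unramified.
Legendre symbol by Euler's criterion: (-123/1487) ≡ (-123)^743 ≡ 1 (mod 1487), i.e. (-123/1487) = 1.
Legendre symbol 1 ⇒ 1487 is split.

p splits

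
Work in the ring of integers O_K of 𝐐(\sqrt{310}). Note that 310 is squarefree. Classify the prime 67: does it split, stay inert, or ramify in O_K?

inert — (67) stays prime in O_K

d = 310 ≡ 2 (mod 4), so O_K = ℤ[√310] and disc(K) = 4d = 1240.
disc(K) = 1240 is not divisible by 67; 67 is unramified.
Euler's criterion: 310^33 mod 67 = 66. Thus (310|67) = -1.
(310/67) = -1, so 67 is inert.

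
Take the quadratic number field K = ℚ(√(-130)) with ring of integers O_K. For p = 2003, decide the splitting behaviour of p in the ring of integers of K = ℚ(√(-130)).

Since -130 ≢ 1 mod 4, the ring of integers is ℤ[√-130] with discriminant 4·(-130) = -520.
Since gcd(2003, -520) = 1 the prime 2003 does not ramify.
Euler's criterion: (-130)^1001 mod 2003 = 2002. Thus (-130|2003) = -1.
d is a non-residue mod p, hence 2003 remains inert in O_K.

inert — (2003) stays prime in O_K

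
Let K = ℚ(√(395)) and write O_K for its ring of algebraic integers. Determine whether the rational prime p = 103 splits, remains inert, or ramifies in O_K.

remains prime (inert)

395 mod 4 = 3, hence disc K = 4·395 = 1580 and O_K = ℤ[√395].
Since gcd(103, 1580) = 1 the prime 103 does not ramify.
Legendre symbol by Euler's criterion: (395/103) ≡ 395^51 ≡ 102 (mod 103), i.e. (395/103) = -1.
(395/103) = -1, so 103 is inert.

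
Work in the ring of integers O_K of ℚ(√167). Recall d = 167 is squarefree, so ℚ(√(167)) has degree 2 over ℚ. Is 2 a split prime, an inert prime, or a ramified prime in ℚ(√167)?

Since 167 ≢ 1 mod 4, the ring of integers is ℤ[√167] with discriminant 4·167 = 668.
disc(K) = 668 = 2·334, so p = 2 is ramified.

ramified — (2) = 𝔭²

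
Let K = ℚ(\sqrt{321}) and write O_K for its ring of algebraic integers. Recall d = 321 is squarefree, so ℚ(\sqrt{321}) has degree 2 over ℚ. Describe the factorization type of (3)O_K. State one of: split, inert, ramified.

Since 321 ≡ 1 mod 4, the ring of integers is ℤ[(1+√321)/2] with discriminant 321.
disc(K) = 321 = 3·107, so p = 3 is ramified.

ramified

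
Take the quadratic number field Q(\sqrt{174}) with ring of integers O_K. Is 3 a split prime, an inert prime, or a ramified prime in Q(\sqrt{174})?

174 mod 4 = 2, hence disc K = 4·174 = 696 and O_K = ℤ[√174].
disc(K) = 696 = 3·232, so p = 3 is ramified.

3 is ramified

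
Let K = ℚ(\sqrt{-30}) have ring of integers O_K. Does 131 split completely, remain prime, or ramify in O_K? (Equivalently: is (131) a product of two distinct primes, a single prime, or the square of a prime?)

p splits

Since -30 ≢ 1 mod 4, the ring of integers is ℤ[√-30] with discriminant 4·(-30) = -120.
Since gcd(131, -120) = 1 the prime 131 does not ramify.
(-30/131) = 101^65 mod 131 = 1, giving Legendre symbol 1.
(-30/131) = 1, so 131 splits.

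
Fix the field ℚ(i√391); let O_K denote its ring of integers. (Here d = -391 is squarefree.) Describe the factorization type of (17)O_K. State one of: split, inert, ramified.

ramified — (17) = 𝔭²

d = -391 ≡ 1 (mod 4), so O_K = ℤ[(1+√-391)/2] and disc(K) = d = -391.
Ramification test: 17 | -391. The prime 17 ramifies in K.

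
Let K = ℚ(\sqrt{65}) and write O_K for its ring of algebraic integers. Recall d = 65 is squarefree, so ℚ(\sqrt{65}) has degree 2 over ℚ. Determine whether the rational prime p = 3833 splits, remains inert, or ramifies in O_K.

Since 65 ≡ 1 mod 4, the ring of integers is ℤ[(1+√65)/2] with discriminant 65.
Since gcd(3833, 65) = 1 the prime 3833 does not ramify.
Euler's criterion: 65^1916 mod 3833 = 1. Thus (65|3833) = 1.
(65/3833) = 1, so 3833 splits.

split — (3833) = 𝔭₁𝔭₂ with 𝔭₁ ≠ 𝔭₂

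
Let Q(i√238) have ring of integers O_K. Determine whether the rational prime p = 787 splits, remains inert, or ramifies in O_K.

Since -238 ≢ 1 mod 4, the ring of integers is ℤ[√-238] with discriminant 4·(-238) = -952.
Since gcd(787, -952) = 1 the prime 787 does not ramify.
Compute (-238/787) via Euler: 549^((787-1)/2) mod 787 = 786, so (-238/787) = -1.
(-238/787) = -1, so 787 is inert.

787 remains inert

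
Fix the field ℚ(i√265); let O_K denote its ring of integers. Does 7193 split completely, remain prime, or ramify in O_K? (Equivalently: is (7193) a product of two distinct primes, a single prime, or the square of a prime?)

-265 mod 4 = 3, hence disc K = 4·(-265) = -1060 and O_K = ℤ[√-265].
Since gcd(7193, -1060) = 1 the prime 7193 does not ramify.
Legendre symbol by Euler's criterion: (-265/7193) ≡ (-265)^3596 ≡ 7192 (mod 7193), i.e. (-265/7193) = -1.
Legendre symbol -1 ⇒ 7193 is inert.

inert — (7193) stays prime in O_K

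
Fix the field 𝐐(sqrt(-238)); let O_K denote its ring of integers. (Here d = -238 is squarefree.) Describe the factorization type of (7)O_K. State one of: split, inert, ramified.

d = -238 ≡ 2 (mod 4), so O_K = ℤ[√-238] and disc(K) = 4d = -952.
7 divides disc(K) = -952, so 7 ramifies.

p ramifies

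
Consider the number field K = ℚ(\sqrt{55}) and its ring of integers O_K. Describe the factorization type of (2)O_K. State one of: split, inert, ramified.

ramified

55 mod 4 = 3, hence disc K = 4·55 = 220 and O_K = ℤ[√55].
disc(K) = 220 = 2·110, so p = 2 is ramified.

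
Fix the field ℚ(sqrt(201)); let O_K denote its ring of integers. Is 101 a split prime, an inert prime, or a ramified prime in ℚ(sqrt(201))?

p splits

Since 201 ≡ 1 mod 4, the ring of integers is ℤ[(1+√201)/2] with discriminant 201.
disc(K) = 201 is not divisible by 101; 101 is unramified.
Euler's criterion: 201^50 mod 101 = 1. Thus (201|101) = 1.
(201/101) = 1, so 101 splits.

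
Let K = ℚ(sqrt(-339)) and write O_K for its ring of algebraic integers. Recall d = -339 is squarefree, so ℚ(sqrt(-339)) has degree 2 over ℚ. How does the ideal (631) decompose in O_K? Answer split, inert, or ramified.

p is inert

d = -339 ≡ 1 (mod 4), so O_K = ℤ[(1+√-339)/2] and disc(K) = d = -339.
631 ∤ -339, so 631 is unramified.
(-339/631) = 292^315 mod 631 = 630, giving Legendre symbol -1.
Legendre symbol -1 ⇒ 631 is inert.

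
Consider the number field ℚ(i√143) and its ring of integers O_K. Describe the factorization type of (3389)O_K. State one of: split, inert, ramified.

Since -143 ≡ 1 mod 4, the ring of integers is ℤ[(1+√-143)/2] with discriminant -143.
Since gcd(3389, -143) = 1 the prime 3389 does not ramify.
Legendre symbol by Euler's criterion: (-143/3389) ≡ (-143)^1694 ≡ 1 (mod 3389), i.e. (-143/3389) = 1.
d is a quadratic residue mod p, hence 3389 splits in O_K.

splits completely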